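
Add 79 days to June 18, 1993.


Start: June 18, 1993
Add 79 days
June 18 → July 1: 30 - 18 + 1 = 13 days (79 - 13 = 66 left)
July 1 → August 1: 31 - 1 + 1 = 31 days (66 - 31 = 35 left)
August 1 → September 1: 31 - 1 + 1 = 31 days (35 - 31 = 4 left)
September 1 + 4 = September 5, 1993

September 5, 1993


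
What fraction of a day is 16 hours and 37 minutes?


Total minutes: 16×60 + 37 = 997
Day = 24×60 = 1440 minutes
Fraction = 997/1440 ≈ 0.6924
As a percentage: 997/1440 × 100 ≈ 69.24%

0.6924 (69.24%)


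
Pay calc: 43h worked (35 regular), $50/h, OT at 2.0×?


$2550.00

Regular: 35h × $50 = $1750.00
Overtime: 43 - 35 = 8h
OT pay: 8h × $50 × 2.0 = $800.00
Total = $1750.00 + $800.00 = $2550.00


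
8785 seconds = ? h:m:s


2h 26m 25s

Hours: 8785 ÷ 3600 = 2 remainder 1585
Minutes: 1585 ÷ 60 = 26 remainder 25
Seconds: 25


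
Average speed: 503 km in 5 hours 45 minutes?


87.5 km/h

Distance: 503 km
Time: 5h 45m = 345 min = 345/60 = 23/4 hours
Speed = 503 ÷ (23/4) = 503 × 4 / 23 = 2012/23 ≈ 87.5 km/h


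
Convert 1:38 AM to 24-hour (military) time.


Input: 1:38 AM
AM hour stays: 1

01:38


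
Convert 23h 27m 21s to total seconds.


84441 seconds

Hours: 23 × 3600 = 82800
Minutes: 27 × 60 = 1620
Seconds: 21
Total = 82800 + 1620 + 21 = 84441


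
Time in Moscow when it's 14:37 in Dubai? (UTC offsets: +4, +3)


13:37

Time difference = UTC+3 - UTC+4 = -1 hours
New hour = (14 -1) mod 24
= 13 mod 24 = 13
Minutes unchanged → 13:37


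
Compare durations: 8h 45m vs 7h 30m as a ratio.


7:6 (1.17)

Duration 1: 525 minutes
Duration 2: 450 minutes
Ratio = 525:450
GCD = 75
Simplified = 7:6
As a decimal: 7/6 ≈ 1.17


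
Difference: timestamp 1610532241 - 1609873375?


658866 seconds (183.0 hours / 7.63 days)

Difference = 1610532241 - 1609873375 = 658866 seconds
In hours: 658866 / 3600 ≈ 183.0
In days: 658866 / 86400 ≈ 7.63


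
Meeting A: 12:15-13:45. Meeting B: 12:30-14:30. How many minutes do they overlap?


Meeting A: 735-825 (in minutes from midnight)
Meeting B: 750-870
Overlap start = max(735, 750) = 750
Overlap end = min(825, 870) = 825
Overlap = max(0, 825 - 750) = 75 min

75 minutes


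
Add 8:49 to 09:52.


Start: 592 minutes from midnight
Add: 529 minutes
Total: 1121 minutes
Hours: 1121 ÷ 60 = 18 remainder 41

18:41


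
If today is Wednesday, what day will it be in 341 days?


Monday

Start: Wednesday (index 2)
(2 + 341) mod 7
= 343 mod 7
= 0
Index 0 → Monday


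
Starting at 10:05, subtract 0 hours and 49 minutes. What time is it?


Start: 605 minutes from midnight
Subtract: 49 minutes
Remaining: 605 - 49 = 556
Hours: 9, Minutes: 16

09:16


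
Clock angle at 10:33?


Hour hand = 10×30 + 33×0.5 = 316.5°
Minute hand = 33×6 = 198°
Difference = |316.5 - 198| = 118.5°

118.5°


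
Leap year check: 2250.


No

Rules: divisible by 4 AND (not by 100 OR by 400)
2250 ÷ 4 = 562 remainder 2 → not divisible by 4
Not divisible by 4 → not a leap year


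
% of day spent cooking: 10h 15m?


Time: 615 minutes
Day: 1440 minutes
Percentage = (615/1440) × 100 ≈ 42.7%

42.7%


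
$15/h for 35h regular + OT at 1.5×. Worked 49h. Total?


Regular: 35h × $15 = $525.00
Overtime: 49 - 35 = 14h
OT pay: 14h × $15 × 1.5 = $315.00
Total = $525.00 + $315.00 = $840.00

$840.00


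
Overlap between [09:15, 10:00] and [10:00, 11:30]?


Meeting A: 555-600 (in minutes from midnight)
Meeting B: 600-690
Overlap start = max(555, 600) = 600
Overlap end = min(600, 690) = 600
Overlap = max(0, 600 - 600) = 0 min

0 minutes


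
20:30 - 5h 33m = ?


14:57

Start: 1230 minutes from midnight
Subtract: 333 minutes
Remaining: 1230 - 333 = 897
Hours: 14, Minutes: 57


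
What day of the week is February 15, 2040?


Wednesday

Zeller's congruence:
q=15, m=14, k=39, j=20
h = (15 + ⌊13×15/5⌋ + 39 + ⌊39/4⌋ + ⌊20/4⌋ - 2×20) mod 7
= (15 + 39 + 39 + 9 + 5 - 40) mod 7
= 67 mod 7 = 4
h=4 → Wednesday


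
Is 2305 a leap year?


Rules: divisible by 4 AND (not by 100 OR by 400)
2305 ÷ 4 = 576 remainder 1 → not divisible by 4
Not divisible by 4 → not a leap year

No


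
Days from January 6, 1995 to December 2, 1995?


330 days

From January 6, 1995 to December 2, 1995
Rest of January 1995: 31 - 6 = 25
Full months: February 1995 28, March 31, April 30, May 31, June 30, July 31, August 31, September 30, October 31, November 30
Days into December 1995: 2
Total = 25 + 28 + 31 + 30 + 31 + 30 + 31 + 31 + 30 + 31 + 30 + 2 = 330 days


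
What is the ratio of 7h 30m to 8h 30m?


Duration 1: 450 minutes
Duration 2: 510 minutes
Ratio = 450:510
GCD = 30
Simplified = 15:17
As a decimal: 15/17 ≈ 0.88

15:17 (0.88)


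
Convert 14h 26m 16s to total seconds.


Hours: 14 × 3600 = 50400
Minutes: 26 × 60 = 1560
Seconds: 16
Total = 50400 + 1560 + 16 = 51976

51976 seconds


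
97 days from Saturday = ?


Friday

Start: Saturday (index 5)
(5 + 97) mod 7
= 102 mod 7
= 4
Index 4 → Friday


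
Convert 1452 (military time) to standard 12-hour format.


Hour: 14
14 - 12 = 2 → PM

2:52 PM


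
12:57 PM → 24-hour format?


Input: 12:57 PM
12 PM → 12 (noon)

12:57


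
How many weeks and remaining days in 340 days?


48 weeks 4 days

Weeks: 340 ÷ 7 = 48 remainder 4


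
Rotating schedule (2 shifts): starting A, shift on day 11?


Shift A

Shifts: A, B
Start: A (index 0)
Day 11: (0 + 11 - 1) mod 2
= 10 mod 2
= 0
Index 0 → shift A


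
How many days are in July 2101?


31 days

Month: July (month 7)
July has 31 days


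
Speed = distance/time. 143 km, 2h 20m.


Distance: 143 km
Time: 2h 20m = 140 min = 140/60 = 7/3 hours
Speed = 143 ÷ (7/3) = 143 × 3 / 7 = 429/7 ≈ 61.3 km/h

61.3 km/h


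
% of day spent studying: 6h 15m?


26.0%

Time: 375 minutes
Day: 1440 minutes
Percentage = (375/1440) × 100 ≈ 26.0%


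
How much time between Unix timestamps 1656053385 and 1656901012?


847627 seconds (235.5 hours / 9.81 days)

Difference = 1656901012 - 1656053385 = 847627 seconds
In hours: 847627 / 3600 ≈ 235.5
In days: 847627 / 86400 ≈ 9.81


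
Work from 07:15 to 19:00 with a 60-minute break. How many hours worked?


Total time = (19×60+0) - (7×60+15)
= 1140 - 435 = 705 min
Minus break: 705 - 60 = 645 min
= 10h 45m

10h 45m (645 minutes)


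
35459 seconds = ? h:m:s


9h 50m 59s

Hours: 35459 ÷ 3600 = 9 remainder 3059
Minutes: 3059 ÷ 60 = 50 remainder 59
Seconds: 59


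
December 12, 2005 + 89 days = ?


Start: December 12, 2005
Add 89 days
December 12 → January 1: 31 - 12 + 1 = 20 days (89 - 20 = 69 left)
January 1 → February 1: 31 - 1 + 1 = 31 days (69 - 31 = 38 left)
February 1 → March 1: 28 - 1 + 1 = 28 days (38 - 28 = 10 left)
March 1 + 10 = March 11, 2006

March 11, 2006


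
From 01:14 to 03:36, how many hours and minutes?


End time in minutes: 3×60 + 36 = 216
Start time in minutes: 1×60 + 14 = 74
Difference = 216 - 74 = 142 minutes
= 2 hours 22 minutes

2h 22m


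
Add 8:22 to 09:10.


Start: 550 minutes from midnight
Add: 502 minutes
Total: 1052 minutes
Hours: 1052 ÷ 60 = 17 remainder 32

17:32


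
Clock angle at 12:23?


126.5°

Hour hand (12 ≡ 0 on the dial): 0×30 + 23×0.5 = 11.5°
Minute hand = 23×6 = 138°
Difference = |11.5 - 138| = 126.5°


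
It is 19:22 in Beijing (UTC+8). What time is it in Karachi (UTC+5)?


Time difference = UTC+5 - UTC+8 = -3 hours
New hour = (19 -3) mod 24
= 16 mod 24 = 16
Minutes unchanged → 16:22

16:22


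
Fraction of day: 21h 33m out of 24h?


0.8979 (89.79%)

Total minutes: 21×60 + 33 = 1293
Day = 24×60 = 1440 minutes
Fraction = 1293/1440 ≈ 0.8979
As a percentage: 1293/1440 × 100 ≈ 89.79%


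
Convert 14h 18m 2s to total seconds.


51482 seconds

Hours: 14 × 3600 = 50400
Minutes: 18 × 60 = 1080
Seconds: 2
Total = 50400 + 1080 + 2 = 51482


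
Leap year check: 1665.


No

Rules: divisible by 4 AND (not by 100 OR by 400)
1665 ÷ 4 = 416 remainder 1 → not divisible by 4
Not divisible by 4 → not a leap year


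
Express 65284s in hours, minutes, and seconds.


Hours: 65284 ÷ 3600 = 18 remainder 484
Minutes: 484 ÷ 60 = 8 remainder 4
Seconds: 4

18h 8m 4s


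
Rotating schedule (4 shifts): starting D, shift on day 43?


Shifts: A, B, C, D
Start: D (index 3)
Day 43: (3 + 43 - 1) mod 4
= 45 mod 4
= 1
Index 1 → shift B

Shift B


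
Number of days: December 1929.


31 days

Month: December (month 12)
December has 31 days


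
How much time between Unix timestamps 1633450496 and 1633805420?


354924 seconds (98.6 hours / 4.11 days)

Difference = 1633805420 - 1633450496 = 354924 seconds
In hours: 354924 / 3600 ≈ 98.6
In days: 354924 / 86400 ≈ 4.11


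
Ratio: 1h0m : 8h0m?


Duration 1: 60 minutes
Duration 2: 480 minutes
Ratio = 60:480
GCD = 60
Simplified = 1:8
As a decimal: 1/8 ≈ 0.13

1:8 (0.13)


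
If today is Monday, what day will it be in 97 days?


Start: Monday (index 0)
(0 + 97) mod 7
= 97 mod 7
= 6
Index 6 → Sunday

Sunday


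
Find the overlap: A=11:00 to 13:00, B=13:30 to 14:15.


0 minutes

Meeting A: 660-780 (in minutes from midnight)
Meeting B: 810-855
Overlap start = max(660, 810) = 810
Overlap end = min(780, 855) = 780
Overlap = max(0, 780 - 810) = 0 min


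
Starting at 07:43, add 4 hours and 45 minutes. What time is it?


12:28

Start: 463 minutes from midnight
Add: 285 minutes
Total: 748 minutes
Hours: 748 ÷ 60 = 12 remainder 28


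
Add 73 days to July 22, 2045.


October 3, 2045

Start: July 22, 2045
Add 73 days
July 22 → August 1: 31 - 22 + 1 = 10 days (73 - 10 = 63 left)
August 1 → September 1: 31 - 1 + 1 = 31 days (63 - 31 = 32 left)
September 1 → October 1: 30 - 1 + 1 = 30 days (32 - 30 = 2 left)
October 1 + 2 = October 3, 2045


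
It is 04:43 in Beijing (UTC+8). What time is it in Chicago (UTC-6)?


14:43 (previous day)

Time difference = UTC-6 - UTC+8 = -14 hours
New hour = (4 -14) mod 24
= -10 mod 24 = 14
Minutes unchanged → 14:43; -10 < 0 → previous day


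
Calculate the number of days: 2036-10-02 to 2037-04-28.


208 days

From October 2, 2036 to April 28, 2037
Rest of October 2036: 31 - 2 = 29
Full months: November 30, December 31, January 31, February 2037 28, March 31
Days into April 2037: 28
Total = 29 + 30 + 31 + 31 + 28 + 31 + 28 = 208 days


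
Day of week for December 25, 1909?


Zeller's congruence:
q=25, m=12, k=9, j=19
h = (25 + ⌊13×13/5⌋ + 9 + ⌊9/4⌋ + ⌊19/4⌋ - 2×19) mod 7
= (25 + 33 + 9 + 2 + 4 - 38) mod 7
= 35 mod 7 = 0
h=0 → Saturday

Saturday


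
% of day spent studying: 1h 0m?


4.2%

Time: 60 minutes
Day: 1440 minutes
Percentage = (60/1440) × 100 ≈ 4.2%


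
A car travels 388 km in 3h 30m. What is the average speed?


Distance: 388 km
Time: 3h 30m = 210 min = 210/60 = 7/2 hours
Speed = 388 ÷ (7/2) = 388 × 2 / 7 = 776/7 ≈ 110.9 km/h

110.9 km/h


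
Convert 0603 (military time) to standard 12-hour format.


Hour: 6
6 < 12 → AM

6:03 AM


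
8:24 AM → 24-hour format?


08:24

Input: 8:24 AM
AM hour stays: 8


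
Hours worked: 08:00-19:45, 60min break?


Total time = (19×60+45) - (8×60+0)
= 1185 - 480 = 705 min
Minus break: 705 - 60 = 645 min
= 10h 45m

10h 45m (645 minutes)


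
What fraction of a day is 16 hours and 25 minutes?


Total minutes: 16×60 + 25 = 985
Day = 24×60 = 1440 minutes
Fraction = 985/1440 ≈ 0.6840
As a percentage: 985/1440 × 100 ≈ 68.40%

0.6840 (68.40%)


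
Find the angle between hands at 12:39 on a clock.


Hour hand (12 ≡ 0 on the dial): 0×30 + 39×0.5 = 19.5°
Minute hand = 39×6 = 234°
Difference = |19.5 - 234| = 214.5°
Since > 180°: 360 - 214.5 = 145.5°

145.5°


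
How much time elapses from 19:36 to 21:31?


End time in minutes: 21×60 + 31 = 1291
Start time in minutes: 19×60 + 36 = 1176
Difference = 1291 - 1176 = 115 minutes
= 1 hours 55 minutes

1h 55m


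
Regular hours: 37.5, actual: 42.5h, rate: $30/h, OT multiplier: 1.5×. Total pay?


$1350.00

Regular: 37.5h × $30 = $1125.00
Overtime: 42.5 - 37.5 = 5.0h
OT pay: 5.0h × $30 × 1.5 = $225.00
Total = $1125.00 + $225.00 = $1350.00


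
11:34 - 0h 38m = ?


10:56

Start: 694 minutes from midnight
Subtract: 38 minutes
Remaining: 694 - 38 = 656
Hours: 10, Minutes: 56


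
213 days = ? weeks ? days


Weeks: 213 ÷ 7 = 30 remainder 3

30 weeks 3 days


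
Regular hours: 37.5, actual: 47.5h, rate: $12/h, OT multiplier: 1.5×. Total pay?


$630.00

Regular: 37.5h × $12 = $450.00
Overtime: 47.5 - 37.5 = 10.0h
OT pay: 10.0h × $12 × 1.5 = $180.00
Total = $450.00 + $180.00 = $630.00


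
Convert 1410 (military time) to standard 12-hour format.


2:10 PM

Hour: 14
14 - 12 = 2 → PM


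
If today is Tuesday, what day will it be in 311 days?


Friday

Start: Tuesday (index 1)
(1 + 311) mod 7
= 312 mod 7
= 4
Index 4 → Friday


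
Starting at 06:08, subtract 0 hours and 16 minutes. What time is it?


05:52

Start: 368 minutes from midnight
Subtract: 16 minutes
Remaining: 368 - 16 = 352
Hours: 5, Minutes: 52


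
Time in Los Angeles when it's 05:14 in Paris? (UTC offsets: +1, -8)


Time difference = UTC-8 - UTC+1 = -9 hours
New hour = (5 -9) mod 24
= -4 mod 24 = 20
Minutes unchanged → 20:14; -4 < 0 → previous day

20:14 (previous day)


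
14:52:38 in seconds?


53558 seconds

Hours: 14 × 3600 = 50400
Minutes: 52 × 60 = 3120
Seconds: 38
Total = 50400 + 3120 + 38 = 53558


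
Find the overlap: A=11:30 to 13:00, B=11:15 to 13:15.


Meeting A: 690-780 (in minutes from midnight)
Meeting B: 675-795
Overlap start = max(690, 675) = 690
Overlap end = min(780, 795) = 780
Overlap = max(0, 780 - 690) = 90 min

90 minutes


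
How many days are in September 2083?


Month: September (month 9)
September has 30 days

30 days


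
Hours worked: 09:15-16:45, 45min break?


6h 45m (405 minutes)

Total time = (16×60+45) - (9×60+15)
= 1005 - 555 = 450 min
Minus break: 450 - 45 = 405 min
= 6h 45m


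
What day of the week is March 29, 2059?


Zeller's congruence:
q=29, m=3, k=59, j=20
h = (29 + ⌊13×4/5⌋ + 59 + ⌊59/4⌋ + ⌊20/4⌋ - 2×20) mod 7
= (29 + 10 + 59 + 14 + 5 - 40) mod 7
= 77 mod 7 = 0
h=0 → Saturday

Saturday


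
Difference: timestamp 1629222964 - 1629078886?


144078 seconds (40.0 hours / 1.67 days)

Difference = 1629222964 - 1629078886 = 144078 seconds
In hours: 144078 / 3600 ≈ 40.0
In days: 144078 / 86400 ≈ 1.67


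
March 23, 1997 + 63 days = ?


Start: March 23, 1997
Add 63 days
March 23 → April 1: 31 - 23 + 1 = 9 days (63 - 9 = 54 left)
April 1 → May 1: 30 - 1 + 1 = 30 days (54 - 30 = 24 left)
May 1 + 24 = May 25, 1997

May 25, 1997


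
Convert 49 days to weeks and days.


7 weeks 0 days

Weeks: 49 ÷ 7 = 7 remainder 0


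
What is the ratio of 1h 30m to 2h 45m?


6:11 (0.55)

Duration 1: 90 minutes
Duration 2: 165 minutes
Ratio = 90:165
GCD = 15
Simplified = 6:11
As a decimal: 6/11 ≈ 0.55


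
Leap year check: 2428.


Rules: divisible by 4 AND (not by 100 OR by 400)
2428 ÷ 4 = 607 exactly → divisible by 4
2428 ÷ 100 = 24 remainder 28 → not divisible by 100
Divisible by 4 but not by 100 → leap year

Yes


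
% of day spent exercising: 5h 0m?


Time: 300 minutes
Day: 1440 minutes
Percentage = (300/1440) × 100 ≈ 20.8%

20.8%


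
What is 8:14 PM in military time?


Input: 8:14 PM
PM: 8 + 12 = 20

20:14


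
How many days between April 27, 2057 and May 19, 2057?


From April 27, 2057 to May 19, 2057
Rest of April 2057: 30 - 27 = 3
Days into May 2057: 19
Total = 3 + 19 = 22 days

22 days


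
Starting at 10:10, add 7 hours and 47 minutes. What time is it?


Start: 610 minutes from midnight
Add: 467 minutes
Total: 1077 minutes
Hours: 1077 ÷ 60 = 17 remainder 57

17:57


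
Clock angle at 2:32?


Hour hand = 2×30 + 32×0.5 = 76.0°
Minute hand = 32×6 = 192°
Difference = |76.0 - 192| = 116.0°

116.0°


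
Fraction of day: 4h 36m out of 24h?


0.1917 (19.17%)

Total minutes: 4×60 + 36 = 276
Day = 24×60 = 1440 minutes
Fraction = 276/1440 ≈ 0.1917
As a percentage: 276/1440 × 100 ≈ 19.17%


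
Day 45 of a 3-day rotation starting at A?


Shift C

Shifts: A, B, C
Start: A (index 0)
Day 45: (0 + 45 - 1) mod 3
= 44 mod 3
= 2
Index 2 → shift C


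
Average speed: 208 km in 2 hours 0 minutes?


104.0 km/h

Distance: 208 km
Time: 2 hours
Speed = 208 / 2 = 104.0 km/h


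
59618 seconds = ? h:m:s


Hours: 59618 ÷ 3600 = 16 remainder 2018
Minutes: 2018 ÷ 60 = 33 remainder 38
Seconds: 38

16h 33m 38s


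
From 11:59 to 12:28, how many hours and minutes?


End time in minutes: 12×60 + 28 = 748
Start time in minutes: 11×60 + 59 = 719
Difference = 748 - 719 = 29 minutes
= 0 hours 29 minutes

0h 29m


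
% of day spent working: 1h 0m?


Time: 60 minutes
Day: 1440 minutes
Percentage = (60/1440) × 100 ≈ 4.2%

4.2%


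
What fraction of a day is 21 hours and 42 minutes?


0.9042 (90.42%)

Total minutes: 21×60 + 42 = 1302
Day = 24×60 = 1440 minutes
Fraction = 1302/1440 ≈ 0.9042
As a percentage: 1302/1440 × 100 ≈ 90.42%


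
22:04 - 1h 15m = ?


20:49

Start: 1324 minutes from midnight
Subtract: 75 minutes
Remaining: 1324 - 75 = 1249
Hours: 20, Minutes: 49


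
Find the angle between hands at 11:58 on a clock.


Hour hand = 11×30 + 58×0.5 = 359.0°
Minute hand = 58×6 = 348°
Difference = |359.0 - 348| = 11.0°

11.0°


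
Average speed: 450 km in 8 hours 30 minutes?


52.9 km/h

Distance: 450 km
Time: 8h 30m = 510 min = 510/60 = 17/2 hours
Speed = 450 ÷ (17/2) = 450 × 2 / 17 = 900/17 ≈ 52.9 km/h


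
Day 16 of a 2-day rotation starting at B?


Shifts: A, B
Start: B (index 1)
Day 16: (1 + 16 - 1) mod 2
= 16 mod 2
= 0
Index 0 → shift A

Shift A


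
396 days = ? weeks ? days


Weeks: 396 ÷ 7 = 56 remainder 4

56 weeks 4 days


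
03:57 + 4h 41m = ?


Start: 237 minutes from midnight
Add: 281 minutes
Total: 518 minutes
Hours: 518 ÷ 60 = 8 remainder 38

08:38


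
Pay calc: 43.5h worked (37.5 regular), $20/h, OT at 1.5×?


Regular: 37.5h × $20 = $750.00
Overtime: 43.5 - 37.5 = 6.0h
OT pay: 6.0h × $20 × 1.5 = $180.00
Total = $750.00 + $180.00 = $930.00

$930.00


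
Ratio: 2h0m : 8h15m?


8:33 (0.24)

Duration 1: 120 minutes
Duration 2: 495 minutes
Ratio = 120:495
GCD = 15
Simplified = 8:33
As a decimal: 8/33 ≈ 0.24


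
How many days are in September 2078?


30 days

Month: September (month 9)
September has 30 days


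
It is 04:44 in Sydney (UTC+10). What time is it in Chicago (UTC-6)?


Time difference = UTC-6 - UTC+10 = -16 hours
New hour = (4 -16) mod 24
= -12 mod 24 = 12
Minutes unchanged → 12:44; -12 < 0 → previous day

12:44 (previous day)


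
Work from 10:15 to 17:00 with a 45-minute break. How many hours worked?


6h 0m (360 minutes)

Total time = (17×60+0) - (10×60+15)
= 1020 - 615 = 405 min
Minus break: 405 - 45 = 360 min
= 6h 0m


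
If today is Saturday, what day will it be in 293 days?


Start: Saturday (index 5)
(5 + 293) mod 7
= 298 mod 7
= 4
Index 4 → Friday

Friday


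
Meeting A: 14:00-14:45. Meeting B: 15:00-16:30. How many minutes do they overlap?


Meeting A: 840-885 (in minutes from midnight)
Meeting B: 900-990
Overlap start = max(840, 900) = 900
Overlap end = min(885, 990) = 885
Overlap = max(0, 885 - 900) = 0 min

0 minutes


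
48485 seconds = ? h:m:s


13h 28m 5s

Hours: 48485 ÷ 3600 = 13 remainder 1685
Minutes: 1685 ÷ 60 = 28 remainder 5
Seconds: 5


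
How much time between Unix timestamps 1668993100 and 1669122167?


Difference = 1669122167 - 1668993100 = 129067 seconds
In hours: 129067 / 3600 ≈ 35.9
In days: 129067 / 86400 ≈ 1.49

129067 seconds (35.9 hours / 1.49 days)


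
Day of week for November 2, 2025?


Zeller's congruence:
q=2, m=11, k=25, j=20
h = (2 + ⌊13×12/5⌋ + 25 + ⌊25/4⌋ + ⌊20/4⌋ - 2×20) mod 7
= (2 + 31 + 25 + 6 + 5 - 40) mod 7
= 29 mod 7 = 1
h=1 → Sunday

Sunday


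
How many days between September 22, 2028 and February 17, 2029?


148 days

From September 22, 2028 to February 17, 2029
Rest of September 2028: 30 - 22 = 8
Full months: October 31, November 30, December 31, January 31
Days into February 2029: 17
Total = 8 + 31 + 30 + 31 + 31 + 17 = 148 days


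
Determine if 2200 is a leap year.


Rules: divisible by 4 AND (not by 100 OR by 400)
2200 ÷ 4 = 550 exactly → divisible by 4
2200 ÷ 100 = 22 exactly → divisible by 100
2200 ÷ 400 = 5 remainder 200 → not divisible by 400
Divisible by 100 but not by 400 → not a leap year

No


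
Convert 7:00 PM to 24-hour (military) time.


Input: 7:00 PM
PM: 7 + 12 = 19

19:00


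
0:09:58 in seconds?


598 seconds

Hours: 0 × 3600 = 0
Minutes: 9 × 60 = 540
Seconds: 58
Total = 0 + 540 + 58 = 598


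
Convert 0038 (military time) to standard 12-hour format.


12:38 AM

Hour: 0
0 → 12 AM (midnight)


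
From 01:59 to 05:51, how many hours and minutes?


3h 52m

End time in minutes: 5×60 + 51 = 351
Start time in minutes: 1×60 + 59 = 119
Difference = 351 - 119 = 232 minutes
= 3 hours 52 minutes


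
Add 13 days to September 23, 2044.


Start: September 23, 2044
Add 13 days
September 23 → October 1: 30 - 23 + 1 = 8 days (13 - 8 = 5 left)
October 1 + 5 = October 6, 2044

October 6, 2044


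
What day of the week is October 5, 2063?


Zeller's congruence:
q=5, m=10, k=63, j=20
h = (5 + ⌊13×11/5⌋ + 63 + ⌊63/4⌋ + ⌊20/4⌋ - 2×20) mod 7
= (5 + 28 + 63 + 15 + 5 - 40) mod 7
= 76 mod 7 = 6
h=6 → Friday

Friday


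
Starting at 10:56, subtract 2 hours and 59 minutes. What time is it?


07:57

Start: 656 minutes from midnight
Subtract: 179 minutes
Remaining: 656 - 179 = 477
Hours: 7, Minutes: 57


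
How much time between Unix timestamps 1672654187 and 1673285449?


631262 seconds (175.4 hours / 7.31 days)

Difference = 1673285449 - 1672654187 = 631262 seconds
In hours: 631262 / 3600 ≈ 175.4
In days: 631262 / 86400 ≈ 7.31


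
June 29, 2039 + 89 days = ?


Start: June 29, 2039
Add 89 days
June 29 → July 1: 30 - 29 + 1 = 2 days (89 - 2 = 87 left)
July 1 → August 1: 31 - 1 + 1 = 31 days (87 - 31 = 56 left)
August 1 → September 1: 31 - 1 + 1 = 31 days (56 - 31 = 25 left)
September 1 + 25 = September 26, 2039

September 26, 2039


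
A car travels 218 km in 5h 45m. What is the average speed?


37.9 km/h

Distance: 218 km
Time: 5h 45m = 345 min = 345/60 = 23/4 hours
Speed = 218 ÷ (23/4) = 218 × 4 / 23 = 872/23 ≈ 37.9 km/h


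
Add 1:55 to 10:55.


Start: 655 minutes from midnight
Add: 115 minutes
Total: 770 minutes
Hours: 770 ÷ 60 = 12 remainder 50

12:50


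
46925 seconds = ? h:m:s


Hours: 46925 ÷ 3600 = 13 remainder 125
Minutes: 125 ÷ 60 = 2 remainder 5
Seconds: 5

13h 2m 5s


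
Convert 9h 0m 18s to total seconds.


32418 seconds

Hours: 9 × 3600 = 32400
Minutes: 0 × 60 = 0
Seconds: 18
Total = 32400 + 0 + 18 = 32418


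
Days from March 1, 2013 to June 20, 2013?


From March 1, 2013 to June 20, 2013
Rest of March 2013: 31 - 1 = 30
Full months: April 30, May 31
Days into June 2013: 20
Total = 30 + 30 + 31 + 20 = 111 days

111 days


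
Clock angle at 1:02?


19.0°

Hour hand = 1×30 + 2×0.5 = 31.0°
Minute hand = 2×6 = 12°
Difference = |31.0 - 12| = 19.0°


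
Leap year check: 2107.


No

Rules: divisible by 4 AND (not by 100 OR by 400)
2107 ÷ 4 = 526 remainder 3 → not divisible by 4
Not divisible by 4 → not a leap year


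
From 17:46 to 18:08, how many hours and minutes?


0h 22m

End time in minutes: 18×60 + 8 = 1088
Start time in minutes: 17×60 + 46 = 1066
Difference = 1088 - 1066 = 22 minutes
= 0 hours 22 minutes


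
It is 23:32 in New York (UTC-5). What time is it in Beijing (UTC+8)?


Time difference = UTC+8 - UTC-5 = +13 hours
New hour = (23 + 13) mod 24
= 36 mod 24 = 12
Minutes unchanged → 12:32; 36 ≥ 24 → next day

12:32 (next day)


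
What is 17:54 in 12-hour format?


Hour: 17
17 - 12 = 5 → PM

5:54 PM


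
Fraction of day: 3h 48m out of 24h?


Total minutes: 3×60 + 48 = 228
Day = 24×60 = 1440 minutes
Fraction = 228/1440 ≈ 0.1583
As a percentage: 228/1440 × 100 ≈ 15.83%

0.1583 (15.83%)


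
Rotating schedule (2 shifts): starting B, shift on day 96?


Shifts: A, B
Start: B (index 1)
Day 96: (1 + 96 - 1) mod 2
= 96 mod 2
= 0
Index 0 → shift A

Shift A


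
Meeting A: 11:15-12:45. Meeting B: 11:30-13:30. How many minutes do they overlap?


Meeting A: 675-765 (in minutes from midnight)
Meeting B: 690-810
Overlap start = max(675, 690) = 690
Overlap end = min(765, 810) = 765
Overlap = max(0, 765 - 690) = 75 min

75 minutes


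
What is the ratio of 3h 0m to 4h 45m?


12:19 (0.63)

Duration 1: 180 minutes
Duration 2: 285 minutes
Ratio = 180:285
GCD = 15
Simplified = 12:19
As a decimal: 12/19 ≈ 0.63


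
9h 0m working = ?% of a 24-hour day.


Time: 540 minutes
Day: 1440 minutes
Percentage = (540/1440) × 100 = 37.5%

37.5%


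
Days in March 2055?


31 days

Month: March (month 3)
March has 31 days


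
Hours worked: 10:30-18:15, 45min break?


Total time = (18×60+15) - (10×60+30)
= 1095 - 630 = 465 min
Minus break: 465 - 45 = 420 min
= 7h 0m

7h 0m (420 minutes)


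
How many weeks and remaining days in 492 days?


Weeks: 492 ÷ 7 = 70 remainder 2

70 weeks 2 days


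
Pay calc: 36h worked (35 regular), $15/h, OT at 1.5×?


$547.50

Regular: 35h × $15 = $525.00
Overtime: 36 - 35 = 1h
OT pay: 1h × $15 × 1.5 = $22.50
Total = $525.00 + $22.50 = $547.50


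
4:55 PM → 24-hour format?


16:55

Input: 4:55 PM
PM: 4 + 12 = 16


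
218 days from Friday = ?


Saturday

Start: Friday (index 4)
(4 + 218) mod 7
= 222 mod 7
= 5
Index 5 → Saturday


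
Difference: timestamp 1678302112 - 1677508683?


Difference = 1678302112 - 1677508683 = 793429 seconds
In hours: 793429 / 3600 ≈ 220.4
In days: 793429 / 86400 ≈ 9.18

793429 seconds (220.4 hours / 9.18 days)


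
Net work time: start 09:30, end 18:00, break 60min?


7h 30m (450 minutes)

Total time = (18×60+0) - (9×60+30)
= 1080 - 570 = 510 min
Minus break: 510 - 60 = 450 min
= 7h 30m


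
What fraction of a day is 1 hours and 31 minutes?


0.0632 (6.32%)

Total minutes: 1×60 + 31 = 91
Day = 24×60 = 1440 minutes
Fraction = 91/1440 ≈ 0.0632
As a percentage: 91/1440 × 100 ≈ 6.32%


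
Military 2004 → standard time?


Hour: 20
20 - 12 = 8 → PM

8:04 PM


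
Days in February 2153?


Month: February (month 2)
February: 28 or 29 (leap year)
2153 leap year? No

28 days


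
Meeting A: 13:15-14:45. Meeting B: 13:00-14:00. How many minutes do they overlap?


Meeting A: 795-885 (in minutes from midnight)
Meeting B: 780-840
Overlap start = max(795, 780) = 795
Overlap end = min(885, 840) = 840
Overlap = max(0, 840 - 795) = 45 min

45 minutes


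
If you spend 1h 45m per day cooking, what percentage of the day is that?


7.3%

Time: 105 minutes
Day: 1440 minutes
Percentage = (105/1440) × 100 ≈ 7.3%


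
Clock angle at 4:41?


Hour hand = 4×30 + 41×0.5 = 140.5°
Minute hand = 41×6 = 246°
Difference = |140.5 - 246| = 105.5°

105.5°


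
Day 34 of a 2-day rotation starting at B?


Shifts: A, B
Start: B (index 1)
Day 34: (1 + 34 - 1) mod 2
= 34 mod 2
= 0
Index 0 → shift A

Shift A


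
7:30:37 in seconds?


27037 seconds

Hours: 7 × 3600 = 25200
Minutes: 30 × 60 = 1800
Seconds: 37
Total = 25200 + 1800 + 37 = 27037


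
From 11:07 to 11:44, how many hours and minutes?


0h 37m

End time in minutes: 11×60 + 44 = 704
Start time in minutes: 11×60 + 7 = 667
Difference = 704 - 667 = 37 minutes
= 0 hours 37 minutes


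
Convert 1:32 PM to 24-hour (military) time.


13:32

Input: 1:32 PM
PM: 1 + 12 = 13


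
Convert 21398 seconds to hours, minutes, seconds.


5h 56m 38s

Hours: 21398 ÷ 3600 = 5 remainder 3398
Minutes: 3398 ÷ 60 = 56 remainder 38
Seconds: 38


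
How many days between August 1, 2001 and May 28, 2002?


300 days

From August 1, 2001 to May 28, 2002
Rest of August 2001: 31 - 1 = 30
Full months: September 30, October 31, November 30, December 31, January 31, February 2002 28, March 31, April 30
Days into May 2002: 28
Total = 30 + 30 + 31 + 30 + 31 + 31 + 28 + 31 + 30 + 28 = 300 days


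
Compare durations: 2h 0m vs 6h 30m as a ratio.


4:13 (0.31)

Duration 1: 120 minutes
Duration 2: 390 minutes
Ratio = 120:390
GCD = 30
Simplified = 4:13
As a decimal: 4/13 ≈ 0.31


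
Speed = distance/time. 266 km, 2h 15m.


Distance: 266 km
Time: 2h 15m = 135 min = 135/60 = 9/4 hours
Speed = 266 ÷ (9/4) = 266 × 4 / 9 = 1064/9 ≈ 118.2 km/h

118.2 km/h


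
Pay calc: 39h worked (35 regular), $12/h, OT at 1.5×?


Regular: 35h × $12 = $420.00
Overtime: 39 - 35 = 4h
OT pay: 4h × $12 × 1.5 = $72.00
Total = $420.00 + $72.00 = $492.00

$492.00


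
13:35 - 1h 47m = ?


Start: 815 minutes from midnight
Subtract: 107 minutes
Remaining: 815 - 107 = 708
Hours: 11, Minutes: 48

11:48


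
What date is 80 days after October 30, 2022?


Start: October 30, 2022
Add 80 days
October 30 → November 1: 31 - 30 + 1 = 2 days (80 - 2 = 78 left)
November 1 → December 1: 30 - 1 + 1 = 30 days (78 - 30 = 48 left)
December 1 → January 1: 31 - 1 + 1 = 31 days (48 - 31 = 17 left)
January 1 + 17 = January 18, 2023

January 18, 2023


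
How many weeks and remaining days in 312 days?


Weeks: 312 ÷ 7 = 44 remainder 4

44 weeks 4 days


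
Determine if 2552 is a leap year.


Rules: divisible by 4 AND (not by 100 OR by 400)
2552 ÷ 4 = 638 exactly → divisible by 4
2552 ÷ 100 = 25 remainder 52 → not divisible by 100
Divisible by 4 but not by 100 → leap year

Yes


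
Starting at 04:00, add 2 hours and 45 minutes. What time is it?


06:45

Start: 240 minutes from midnight
Add: 165 minutes
Total: 405 minutes
Hours: 405 ÷ 60 = 6 remainder 45


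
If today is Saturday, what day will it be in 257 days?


Start: Saturday (index 5)
(5 + 257) mod 7
= 262 mod 7
= 3
Index 3 → Thursday

Thursday


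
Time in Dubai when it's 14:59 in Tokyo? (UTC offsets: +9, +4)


Time difference = UTC+4 - UTC+9 = -5 hours
New hour = (14 -5) mod 24
= 9 mod 24 = 9
Minutes unchanged → 09:59

09:59


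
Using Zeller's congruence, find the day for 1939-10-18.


Zeller's congruence:
q=18, m=10, k=39, j=19
h = (18 + ⌊13×11/5⌋ + 39 + ⌊39/4⌋ + ⌊19/4⌋ - 2×19) mod 7
= (18 + 28 + 39 + 9 + 4 - 38) mod 7
= 60 mod 7 = 4
h=4 → Wednesday

Wednesday


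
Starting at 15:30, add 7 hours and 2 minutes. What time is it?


22:32

Start: 930 minutes from midnight
Add: 422 minutes
Total: 1352 minutes
Hours: 1352 ÷ 60 = 22 remainder 32


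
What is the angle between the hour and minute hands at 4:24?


Hour hand = 4×30 + 24×0.5 = 132.0°
Minute hand = 24×6 = 144°
Difference = |132.0 - 144| = 12.0°

12.0°


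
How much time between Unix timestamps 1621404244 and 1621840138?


435894 seconds (121.1 hours / 5.05 days)

Difference = 1621840138 - 1621404244 = 435894 seconds
In hours: 435894 / 3600 ≈ 121.1
In days: 435894 / 86400 ≈ 5.05


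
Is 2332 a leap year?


Yes

Rules: divisible by 4 AND (not by 100 OR by 400)
2332 ÷ 4 = 583 exactly → divisible by 4
2332 ÷ 100 = 23 remainder 32 → not divisible by 100
Divisible by 4 but not by 100 → leap year


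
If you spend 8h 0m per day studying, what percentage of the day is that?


33.3%

Time: 480 minutes
Day: 1440 minutes
Percentage = (480/1440) × 100 ≈ 33.3%


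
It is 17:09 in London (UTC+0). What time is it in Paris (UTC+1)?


Time difference = UTC+1 - UTC+0 = +1 hours
New hour = (17 + 1) mod 24
= 18 mod 24 = 18
Minutes unchanged → 18:09

18:09


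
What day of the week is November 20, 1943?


Zeller's congruence:
q=20, m=11, k=43, j=19
h = (20 + ⌊13×12/5⌋ + 43 + ⌊43/4⌋ + ⌊19/4⌋ - 2×19) mod 7
= (20 + 31 + 43 + 10 + 4 - 38) mod 7
= 70 mod 7 = 0
h=0 → Saturday

Saturday


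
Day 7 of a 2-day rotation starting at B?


Shift B

Shifts: A, B
Start: B (index 1)
Day 7: (1 + 7 - 1) mod 2
= 7 mod 2
= 1
Index 1 → shift B


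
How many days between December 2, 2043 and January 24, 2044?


From December 2, 2043 to January 24, 2044
Rest of December 2043: 31 - 2 = 29
Days into January 2044: 24
Total = 29 + 24 = 53 days

53 days


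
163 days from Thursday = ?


Start: Thursday (index 3)
(3 + 163) mod 7
= 166 mod 7
= 5
Index 5 → Saturday

Saturday


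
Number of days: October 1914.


31 days

Month: October (month 10)
October has 31 days


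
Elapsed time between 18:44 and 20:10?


1h 26m

End time in minutes: 20×60 + 10 = 1210
Start time in minutes: 18×60 + 44 = 1124
Difference = 1210 - 1124 = 86 minutes
= 1 hours 26 minutes


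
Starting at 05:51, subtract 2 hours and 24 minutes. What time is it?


03:27

Start: 351 minutes from midnight
Subtract: 144 minutes
Remaining: 351 - 144 = 207
Hours: 3, Minutes: 27


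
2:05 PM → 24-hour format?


14:05

Input: 2:05 PM
PM: 2 + 12 = 14


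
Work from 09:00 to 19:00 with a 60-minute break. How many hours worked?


Total time = (19×60+0) - (9×60+0)
= 1140 - 540 = 600 min
Minus break: 600 - 60 = 540 min
= 9h 0m

9h 0m (540 minutes)


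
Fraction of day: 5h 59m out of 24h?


0.2493 (24.93%)

Total minutes: 5×60 + 59 = 359
Day = 24×60 = 1440 minutes
Fraction = 359/1440 ≈ 0.2493
As a percentage: 359/1440 × 100 ≈ 24.93%


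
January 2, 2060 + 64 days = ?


Start: January 2, 2060
Add 64 days
January 2 → February 1: 31 - 2 + 1 = 30 days (64 - 30 = 34 left)
February 1 → March 1: 29 - 1 + 1 = 29 days (34 - 29 = 5 left)
March 1 + 5 = March 6, 2060

March 6, 2060


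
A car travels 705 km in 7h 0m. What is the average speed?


100.7 km/h

Distance: 705 km
Time: 7 hours
Speed = 705 / 7 ≈ 100.7 km/h


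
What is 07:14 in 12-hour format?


7:14 AM

Hour: 7
7 < 12 → AM


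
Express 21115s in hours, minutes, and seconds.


Hours: 21115 ÷ 3600 = 5 remainder 3115
Minutes: 3115 ÷ 60 = 51 remainder 55
Seconds: 55

5h 51m 55s


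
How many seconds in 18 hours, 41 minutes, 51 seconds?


67311 seconds

Hours: 18 × 3600 = 64800
Minutes: 41 × 60 = 2460
Seconds: 51
Total = 64800 + 2460 + 51 = 67311


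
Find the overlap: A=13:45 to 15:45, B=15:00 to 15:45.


45 minutes

Meeting A: 825-945 (in minutes from midnight)
Meeting B: 900-945
Overlap start = max(825, 900) = 900
Overlap end = min(945, 945) = 945
Overlap = max(0, 945 - 900) = 45 min


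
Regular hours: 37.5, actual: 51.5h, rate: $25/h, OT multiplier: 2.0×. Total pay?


$1637.50

Regular: 37.5h × $25 = $937.50
Overtime: 51.5 - 37.5 = 14.0h
OT pay: 14.0h × $25 × 2.0 = $700.00
Total = $937.50 + $700.00 = $1637.50


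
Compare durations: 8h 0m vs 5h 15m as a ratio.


Duration 1: 480 minutes
Duration 2: 315 minutes
Ratio = 480:315
GCD = 15
Simplified = 32:21
As a decimal: 32/21 ≈ 1.52

32:21 (1.52)


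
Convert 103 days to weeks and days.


Weeks: 103 ÷ 7 = 14 remainder 5

14 weeks 5 days


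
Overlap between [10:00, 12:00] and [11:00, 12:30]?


Meeting A: 600-720 (in minutes from midnight)
Meeting B: 660-750
Overlap start = max(600, 660) = 660
Overlap end = min(720, 750) = 720
Overlap = max(0, 720 - 660) = 60 min

60 minutes


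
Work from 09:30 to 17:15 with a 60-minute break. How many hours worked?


Total time = (17×60+15) - (9×60+30)
= 1035 - 570 = 465 min
Minus break: 465 - 60 = 405 min
= 6h 45m

6h 45m (405 minutes)


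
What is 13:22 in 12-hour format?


Hour: 13
13 - 12 = 1 → PM

1:22 PM


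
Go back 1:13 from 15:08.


13:55

Start: 908 minutes from midnight
Subtract: 73 minutes
Remaining: 908 - 73 = 835
Hours: 13, Minutes: 55


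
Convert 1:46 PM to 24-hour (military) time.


Input: 1:46 PM
PM: 1 + 12 = 13

13:46


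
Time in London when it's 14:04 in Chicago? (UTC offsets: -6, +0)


20:04

Time difference = UTC+0 - UTC-6 = +6 hours
New hour = (14 + 6) mod 24
= 20 mod 24 = 20
Minutes unchanged → 20:04


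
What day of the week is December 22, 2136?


Saturday

Zeller's congruence:
q=22, m=12, k=36, j=21
h = (22 + ⌊13×13/5⌋ + 36 + ⌊36/4⌋ + ⌊21/4⌋ - 2×21) mod 7
= (22 + 33 + 36 + 9 + 5 - 42) mod 7
= 63 mod 7 = 0
h=0 → Saturday


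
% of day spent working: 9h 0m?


37.5%

Time: 540 minutes
Day: 1440 minutes
Percentage = (540/1440) × 100 = 37.5%


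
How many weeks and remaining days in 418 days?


59 weeks 5 days

Weeks: 418 ÷ 7 = 59 remainder 5


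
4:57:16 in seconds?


Hours: 4 × 3600 = 14400
Minutes: 57 × 60 = 3420
Seconds: 16
Total = 14400 + 3420 + 16 = 17836

17836 seconds


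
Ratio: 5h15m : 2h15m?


7:3 (2.33)

Duration 1: 315 minutes
Duration 2: 135 minutes
Ratio = 315:135
GCD = 45
Simplified = 7:3
As a decimal: 7/3 ≈ 2.33


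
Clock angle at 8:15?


Hour hand = 8×30 + 15×0.5 = 247.5°
Minute hand = 15×6 = 90°
Difference = |247.5 - 90| = 157.5°

157.5°


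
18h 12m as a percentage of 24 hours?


0.7583 (75.83%)

Total minutes: 18×60 + 12 = 1092
Day = 24×60 = 1440 minutes
Fraction = 1092/1440 ≈ 0.7583
As a percentage: 1092/1440 × 100 ≈ 75.83%


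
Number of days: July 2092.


Month: July (month 7)
July has 31 days

31 days


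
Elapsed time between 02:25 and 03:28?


End time in minutes: 3×60 + 28 = 208
Start time in minutes: 2×60 + 25 = 145
Difference = 208 - 145 = 63 minutes
= 1 hours 3 minutes

1h 3m


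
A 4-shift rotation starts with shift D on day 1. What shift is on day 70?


Shift A

Shifts: A, B, C, D
Start: D (index 3)
Day 70: (3 + 70 - 1) mod 4
= 72 mod 4
= 0
Index 0 → shift A


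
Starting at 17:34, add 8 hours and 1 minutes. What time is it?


01:35 (next day)

Start: 1054 minutes from midnight
Add: 481 minutes
Total: 1535 minutes
Hours: 1535 ÷ 60 = 25 remainder 35
25 ≥ 24 → 25 - 24 = 1 (next day)


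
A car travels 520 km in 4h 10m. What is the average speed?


Distance: 520 km
Time: 4h 10m = 250 min = 250/60 = 25/6 hours
Speed = 520 ÷ (25/6) = 520 × 6 / 25 = 3120/25 = 124.8 km/h

124.8 km/h


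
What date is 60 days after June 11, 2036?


August 10, 2036

Start: June 11, 2036
Add 60 days
June 11 → July 1: 30 - 11 + 1 = 20 days (60 - 20 = 40 left)
July 1 → August 1: 31 - 1 + 1 = 31 days (40 - 31 = 9 left)
August 1 + 9 = August 10, 2036


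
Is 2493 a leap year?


Rules: divisible by 4 AND (not by 100 OR by 400)
2493 ÷ 4 = 623 remainder 1 → not divisible by 4
Not divisible by 4 → not a leap year

No


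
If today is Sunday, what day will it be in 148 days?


Start: Sunday (index 6)
(6 + 148) mod 7
= 154 mod 7
= 0
Index 0 → Monday

Monday


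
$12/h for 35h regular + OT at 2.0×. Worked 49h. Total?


Regular: 35h × $12 = $420.00
Overtime: 49 - 35 = 14h
OT pay: 14h × $12 × 2.0 = $336.00
Total = $420.00 + $336.00 = $756.00

$756.00


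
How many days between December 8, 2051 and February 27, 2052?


81 days

From December 8, 2051 to February 27, 2052
Rest of December 2051: 31 - 8 = 23
Full months: January 31
Days into February 2052: 27
Total = 23 + 31 + 27 = 81 days


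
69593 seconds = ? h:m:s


19h 19m 53s

Hours: 69593 ÷ 3600 = 19 remainder 1193
Minutes: 1193 ÷ 60 = 19 remainder 53
Seconds: 53


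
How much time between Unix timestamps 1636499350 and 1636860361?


361011 seconds (100.3 hours / 4.18 days)

Difference = 1636860361 - 1636499350 = 361011 seconds
In hours: 361011 / 3600 ≈ 100.3
In days: 361011 / 86400 ≈ 4.18
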